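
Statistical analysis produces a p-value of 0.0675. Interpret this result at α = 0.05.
Since p = 0.0675 > α = 0.05, fail to reject H₀.
There is insufficient evidence to reject the null hypothesis; the result is not statistically significant at the 0.05 level.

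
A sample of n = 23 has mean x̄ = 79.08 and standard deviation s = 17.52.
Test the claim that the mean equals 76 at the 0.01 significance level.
One-sample t-test:
H₀: μ = 76
H₁: μ ≠ 76
df = n - 1 = 22
t = (x̄ - μ₀) / (s/√n) = (79.08 - 76) / (17.52/√23) = 0.843
p-value = 0.4082

Since p-value > α = 0.01, we fail to reject H₀.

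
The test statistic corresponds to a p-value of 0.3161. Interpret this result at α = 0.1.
Since p = 0.3161 > α = 0.1, fail to reject H₀.
There is insufficient evidence to reject the null hypothesis; the result is not statistically significant at the 0.1 level.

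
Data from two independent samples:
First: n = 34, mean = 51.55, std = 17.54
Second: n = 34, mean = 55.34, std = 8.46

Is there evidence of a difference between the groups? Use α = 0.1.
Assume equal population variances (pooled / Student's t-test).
Student's two-sample t-test (equal variances):
H₀: μ₁ = μ₂
H₁: μ₁ ≠ μ₂
df = n₁ + n₂ - 2 = 66
Pooled variance s_p² = [(n₁-1)s₁² + (n₂-1)s₂²] / (n₁ + n₂ - 2) = [(33)(17.54²) + (33)(8.46²)] / 66 = 189.6116
SE = √(s_p²(1/n₁ + 1/n₂)) = √(189.6116 × (1/34 + 1/34)) = 3.3397
t = (x̄₁ - x̄₂) / SE = (51.55 - 55.34) / 3.3397 = -3.79 / 3.3397 = -1.135
p-value = 0.2606

Since p-value > α = 0.1, we fail to reject H₀.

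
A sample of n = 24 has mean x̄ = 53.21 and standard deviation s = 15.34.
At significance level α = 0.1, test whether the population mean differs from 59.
One-sample t-test:
H₀: μ = 59
H₁: μ ≠ 59
df = n - 1 = 23
t = (x̄ - μ₀) / (s/√n) = (53.21 - 59) / (15.34/√24) = -1.849
p-value = 0.0773

Since p-value < α = 0.1, we reject H₀.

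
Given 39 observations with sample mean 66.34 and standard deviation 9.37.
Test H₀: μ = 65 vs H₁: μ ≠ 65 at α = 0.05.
One-sample t-test:
H₀: μ = 65
H₁: μ ≠ 65
df = n - 1 = 38
t = (x̄ - μ₀) / (s/√n) = (66.34 - 65) / (9.37/√39) = 0.893
p-value = 0.3774

Since p-value > α = 0.05, we fail to reject H₀.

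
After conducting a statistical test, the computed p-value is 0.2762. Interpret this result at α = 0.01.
Since p = 0.2762 > α = 0.01, fail to reject H₀.
There is insufficient evidence to reject the null hypothesis; the result is not statistically significant at the 0.01 level.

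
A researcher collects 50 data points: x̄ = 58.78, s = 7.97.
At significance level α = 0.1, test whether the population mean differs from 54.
One-sample t-test:
H₀: μ = 54
H₁: μ ≠ 54
df = n - 1 = 49
t = (x̄ - μ₀) / (s/√n) = (58.78 - 54) / (7.97/√50) = 4.241
p-value = 0.0001

Since p-value < α = 0.1, we reject H₀.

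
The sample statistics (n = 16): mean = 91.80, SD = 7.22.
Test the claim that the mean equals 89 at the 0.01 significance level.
One-sample t-test:
H₀: μ = 89
H₁: μ ≠ 89
df = n - 1 = 15
t = (x̄ - μ₀) / (s/√n) = (91.80 - 89) / (7.22/√16) = 1.551
p-value = 0.1417

Since p-value > α = 0.01, we fail to reject H₀.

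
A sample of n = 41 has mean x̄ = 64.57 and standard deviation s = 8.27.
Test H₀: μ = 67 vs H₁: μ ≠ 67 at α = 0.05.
One-sample t-test:
H₀: μ = 67
H₁: μ ≠ 67
df = n - 1 = 40
t = (x̄ - μ₀) / (s/√n) = (64.57 - 67) / (8.27/√41) = -1.881
p-value = 0.0672

Since p-value > α = 0.05, we fail to reject H₀.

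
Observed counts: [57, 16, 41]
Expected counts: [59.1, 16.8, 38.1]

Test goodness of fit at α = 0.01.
Chi-square goodness of fit test:
H₀: observed counts match expected distribution
H₁: observed counts differ from expected distribution
df = k - 1 = 2
χ² = Σ(O - E)²/E
   = (57 - 59.1)²/59.1 + (16 - 16.8)²/16.8 + (41 - 38.1)²/38.1
   = 0.075 + 0.038 + 0.221
   = 0.33
p-value = 0.8464

Since p-value > α = 0.01, we fail to reject H₀.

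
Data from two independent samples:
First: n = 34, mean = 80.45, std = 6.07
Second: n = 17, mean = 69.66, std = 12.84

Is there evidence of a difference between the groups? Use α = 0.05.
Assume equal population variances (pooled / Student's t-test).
Student's two-sample t-test (equal variances):
H₀: μ₁ = μ₂
H₁: μ₁ ≠ μ₂
df = n₁ + n₂ - 2 = 49
Pooled variance s_p² = [(n₁-1)s₁² + (n₂-1)s₂²] / (n₁ + n₂ - 2) = [(33)(6.07²) + (16)(12.84²)] / 49 = 78.6476
SE = √(s_p²(1/n₁ + 1/n₂)) = √(78.6476 × (1/34 + 1/17)) = 2.6343
t = (x̄₁ - x̄₂) / SE = (80.45 - 69.66) / 2.6343 = 10.79 / 2.6343 = 4.096
p-value = 0.0002

Since p-value < α = 0.05, we reject H₀.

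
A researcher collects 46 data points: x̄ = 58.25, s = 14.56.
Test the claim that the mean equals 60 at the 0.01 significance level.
One-sample t-test:
H₀: μ = 60
H₁: μ ≠ 60
df = n - 1 = 45
t = (x̄ - μ₀) / (s/√n) = (58.25 - 60) / (14.56/√46) = -0.815
p-value = 0.4193

Since p-value > α = 0.01, we fail to reject H₀.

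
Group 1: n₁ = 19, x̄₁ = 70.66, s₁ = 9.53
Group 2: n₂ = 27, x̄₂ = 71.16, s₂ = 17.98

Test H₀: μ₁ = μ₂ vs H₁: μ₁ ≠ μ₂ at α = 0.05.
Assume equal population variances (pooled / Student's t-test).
Student's two-sample t-test (equal variances):
H₀: μ₁ = μ₂
H₁: μ₁ ≠ μ₂
df = n₁ + n₂ - 2 = 44
Pooled variance s_p² = [(n₁-1)s₁² + (n₂-1)s₂²] / (n₁ + n₂ - 2) = [(18)(9.53²) + (26)(17.98²)] / 44 = 228.1833
SE = √(s_p²(1/n₁ + 1/n₂)) = √(228.1833 × (1/19 + 1/27)) = 4.5234
t = (x̄₁ - x̄₂) / SE = (70.66 - 71.16) / 4.5234 = -0.50 / 4.5234 = -0.111
p-value = 0.9125

Since p-value > α = 0.05, we fail to reject H₀.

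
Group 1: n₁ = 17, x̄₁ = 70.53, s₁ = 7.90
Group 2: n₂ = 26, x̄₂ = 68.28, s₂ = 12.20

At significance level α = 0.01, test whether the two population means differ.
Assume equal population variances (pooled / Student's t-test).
Student's two-sample t-test (equal variances):
H₀: μ₁ = μ₂
H₁: μ₁ ≠ μ₂
df = n₁ + n₂ - 2 = 41
Pooled variance s_p² = [(n₁-1)s₁² + (n₂-1)s₂²] / (n₁ + n₂ - 2) = [(16)(7.90²) + (25)(12.20²)] / 41 = 115.1112
SE = √(s_p²(1/n₁ + 1/n₂)) = √(115.1112 × (1/17 + 1/26)) = 3.3464
t = (x̄₁ - x̄₂) / SE = (70.53 - 68.28) / 3.3464 = 2.25 / 3.3464 = 0.672
p-value = 0.5051

Since p-value > α = 0.01, we fail to reject H₀.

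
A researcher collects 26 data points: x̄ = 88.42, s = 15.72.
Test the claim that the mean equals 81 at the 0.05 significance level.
One-sample t-test:
H₀: μ = 81
H₁: μ ≠ 81
df = n - 1 = 25
t = (x̄ - μ₀) / (s/√n) = (88.42 - 81) / (15.72/√26) = 2.407
p-value = 0.0238

Since p-value < α = 0.05, we reject H₀.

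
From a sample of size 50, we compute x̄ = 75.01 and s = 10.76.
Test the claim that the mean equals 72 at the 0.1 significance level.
One-sample t-test:
H₀: μ = 72
H₁: μ ≠ 72
df = n - 1 = 49
t = (x̄ - μ₀) / (s/√n) = (75.01 - 72) / (10.76/√50) = 1.978
p-value = 0.0536

Since p-value < α = 0.1, we reject H₀.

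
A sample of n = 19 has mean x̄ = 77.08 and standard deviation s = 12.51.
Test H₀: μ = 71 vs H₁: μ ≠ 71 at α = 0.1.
One-sample t-test:
H₀: μ = 71
H₁: μ ≠ 71
df = n - 1 = 18
t = (x̄ - μ₀) / (s/√n) = (77.08 - 71) / (12.51/√19) = 2.118
p-value = 0.0483

Since p-value < α = 0.1, we reject H₀.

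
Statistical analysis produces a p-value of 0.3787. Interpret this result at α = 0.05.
Since p = 0.3787 > α = 0.05, fail to reject H₀.
There is insufficient evidence to reject the null hypothesis; the result is not statistically significant at the 0.05 level.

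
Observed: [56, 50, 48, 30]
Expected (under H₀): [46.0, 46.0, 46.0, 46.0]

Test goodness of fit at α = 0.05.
Chi-square goodness of fit test:
H₀: observed counts match expected distribution
H₁: observed counts differ from expected distribution
df = k - 1 = 3
χ² = Σ(O - E)²/E
   = (56 - 46.0)²/46.0 + (50 - 46.0)²/46.0 + (48 - 46.0)²/46.0 + (30 - 46.0)²/46.0
   = 2.174 + 0.348 + 0.087 + 5.565
   = 8.17
p-value = 0.0426

Since p-value < α = 0.05, we reject H₀.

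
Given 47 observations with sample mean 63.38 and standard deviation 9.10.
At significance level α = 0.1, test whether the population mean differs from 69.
One-sample t-test:
H₀: μ = 69
H₁: μ ≠ 69
df = n - 1 = 46
t = (x̄ - μ₀) / (s/√n) = (63.38 - 69) / (9.10/√47) = -4.234
p-value = 0.0001

Since p-value < α = 0.1, we reject H₀.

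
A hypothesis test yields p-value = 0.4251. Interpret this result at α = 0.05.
Since p = 0.4251 > α = 0.05, fail to reject H₀.
There is insufficient evidence to reject the null hypothesis; the result is not statistically significant at the 0.05 level.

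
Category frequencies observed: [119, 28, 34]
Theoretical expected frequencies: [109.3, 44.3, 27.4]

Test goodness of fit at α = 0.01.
Chi-square goodness of fit test:
H₀: observed counts match expected distribution
H₁: observed counts differ from expected distribution
df = k - 1 = 2
χ² = Σ(O - E)²/E
   = (119 - 109.3)²/109.3 + (28 - 44.3)²/44.3 + (34 - 27.4)²/27.4
   = 0.861 + 5.998 + 1.590
   = 8.45
p-value = 0.0146

Since p-value > α = 0.01, we fail to reject H₀.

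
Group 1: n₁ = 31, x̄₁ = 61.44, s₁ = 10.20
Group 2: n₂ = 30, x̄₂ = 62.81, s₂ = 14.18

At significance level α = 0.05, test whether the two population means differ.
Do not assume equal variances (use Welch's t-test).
Welch's two-sample t-test:
H₀: μ₁ = μ₂
H₁: μ₁ ≠ μ₂
s₁²/n₁ = 10.20²/31 = 3.3561,  s₂²/n₂ = 14.18²/30 = 6.7024
SE = √(s₁²/n₁ + s₂²/n₂) = √(3.3561 + 6.7024) = 3.1715
df (Welch-Satterthwaite) = (s₁²/n₁ + s₂²/n₂)² / [(s₁²/n₁)²/(n₁-1) + (s₂²/n₂)²/(n₂-1)] ≈ 52.57
t = (x̄₁ - x̄₂) / SE = (61.44 - 62.81) / 3.1715 = -1.37 / 3.1715 = -0.432
p-value = 0.6675

Since p-value > α = 0.05, we fail to reject H₀.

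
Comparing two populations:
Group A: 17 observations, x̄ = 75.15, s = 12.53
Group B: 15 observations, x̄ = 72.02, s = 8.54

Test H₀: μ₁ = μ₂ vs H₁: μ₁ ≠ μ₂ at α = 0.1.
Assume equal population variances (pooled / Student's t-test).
Student's two-sample t-test (equal variances):
H₀: μ₁ = μ₂
H₁: μ₁ ≠ μ₂
df = n₁ + n₂ - 2 = 30
Pooled variance s_p² = [(n₁-1)s₁² + (n₂-1)s₂²] / (n₁ + n₂ - 2) = [(16)(12.53²) + (14)(8.54²)] / 30 = 117.7686
SE = √(s_p²(1/n₁ + 1/n₂)) = √(117.7686 × (1/17 + 1/15)) = 3.8443
t = (x̄₁ - x̄₂) / SE = (75.15 - 72.02) / 3.8443 = 3.13 / 3.8443 = 0.814
p-value = 0.4220

Since p-value > α = 0.1, we fail to reject H₀.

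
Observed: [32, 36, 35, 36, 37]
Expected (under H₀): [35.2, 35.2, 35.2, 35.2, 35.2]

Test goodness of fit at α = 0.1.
Chi-square goodness of fit test:
H₀: observed counts match expected distribution
H₁: observed counts differ from expected distribution
df = k - 1 = 4
χ² = Σ(O - E)²/E
   = (32 - 35.2)²/35.2 + (36 - 35.2)²/35.2 + (35 - 35.2)²/35.2 + (36 - 35.2)²/35.2 + (37 - 35.2)²/35.2
   = 0.291 + 0.018 + 0.001 + 0.018 + 0.092
   = 0.42
p-value = 0.9808

Since p-value > α = 0.1, we fail to reject H₀.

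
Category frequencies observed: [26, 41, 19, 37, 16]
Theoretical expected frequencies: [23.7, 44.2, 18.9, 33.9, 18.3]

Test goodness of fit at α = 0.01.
Chi-square goodness of fit test:
H₀: observed counts match expected distribution
H₁: observed counts differ from expected distribution
df = k - 1 = 4
χ² = Σ(O - E)²/E
   = (26 - 23.7)²/23.7 + (41 - 44.2)²/44.2 + (19 - 18.9)²/18.9 + (37 - 33.9)²/33.9 + (16 - 18.3)²/18.3
   = 0.223 + 0.232 + 0.001 + 0.283 + 0.289
   = 1.03
p-value = 0.9055

Since p-value > α = 0.01, we fail to reject H₀.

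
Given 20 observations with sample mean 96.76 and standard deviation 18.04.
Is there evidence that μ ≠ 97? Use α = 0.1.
One-sample t-test:
H₀: μ = 97
H₁: μ ≠ 97
df = n - 1 = 19
t = (x̄ - μ₀) / (s/√n) = (96.76 - 97) / (18.04/√20) = -0.059
p-value = 0.9532

Since p-value > α = 0.1, we fail to reject H₀.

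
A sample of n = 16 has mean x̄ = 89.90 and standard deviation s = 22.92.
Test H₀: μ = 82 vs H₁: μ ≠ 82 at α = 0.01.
One-sample t-test:
H₀: μ = 82
H₁: μ ≠ 82
df = n - 1 = 15
t = (x̄ - μ₀) / (s/√n) = (89.90 - 82) / (22.92/√16) = 1.379
p-value = 0.1882

Since p-value > α = 0.01, we fail to reject H₀.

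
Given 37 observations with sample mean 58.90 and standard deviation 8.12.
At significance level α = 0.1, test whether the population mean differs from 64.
One-sample t-test:
H₀: μ = 64
H₁: μ ≠ 64
df = n - 1 = 36
t = (x̄ - μ₀) / (s/√n) = (58.90 - 64) / (8.12/√37) = -3.820
p-value = 0.0005

Since p-value < α = 0.1, we reject H₀.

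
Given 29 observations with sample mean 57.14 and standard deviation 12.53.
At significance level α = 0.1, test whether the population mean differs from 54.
One-sample t-test:
H₀: μ = 54
H₁: μ ≠ 54
df = n - 1 = 28
t = (x̄ - μ₀) / (s/√n) = (57.14 - 54) / (12.53/√29) = 1.350
p-value = 0.1880

Since p-value > α = 0.1, we fail to reject H₀.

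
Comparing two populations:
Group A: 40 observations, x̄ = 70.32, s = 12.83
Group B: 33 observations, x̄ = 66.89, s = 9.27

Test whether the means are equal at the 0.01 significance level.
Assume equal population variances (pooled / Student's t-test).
Student's two-sample t-test (equal variances):
H₀: μ₁ = μ₂
H₁: μ₁ ≠ μ₂
df = n₁ + n₂ - 2 = 71
Pooled variance s_p² = [(n₁-1)s₁² + (n₂-1)s₂²] / (n₁ + n₂ - 2) = [(39)(12.83²) + (32)(9.27²)] / 71 = 129.1493
SE = √(s_p²(1/n₁ + 1/n₂)) = √(129.1493 × (1/40 + 1/33)) = 2.6725
t = (x̄₁ - x̄₂) / SE = (70.32 - 66.89) / 2.6725 = 3.43 / 2.6725 = 1.283
p-value = 0.2035

Since p-value > α = 0.01, we fail to reject H₀.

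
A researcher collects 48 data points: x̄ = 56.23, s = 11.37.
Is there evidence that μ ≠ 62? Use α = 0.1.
One-sample t-test:
H₀: μ = 62
H₁: μ ≠ 62
df = n - 1 = 47
t = (x̄ - μ₀) / (s/√n) = (56.23 - 62) / (11.37/√48) = -3.516
p-value = 0.0010

Since p-value < α = 0.1, we reject H₀.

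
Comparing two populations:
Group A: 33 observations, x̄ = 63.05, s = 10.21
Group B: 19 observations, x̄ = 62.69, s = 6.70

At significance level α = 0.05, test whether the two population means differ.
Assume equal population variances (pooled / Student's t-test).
Student's two-sample t-test (equal variances):
H₀: μ₁ = μ₂
H₁: μ₁ ≠ μ₂
df = n₁ + n₂ - 2 = 50
Pooled variance s_p² = [(n₁-1)s₁² + (n₂-1)s₂²] / (n₁ + n₂ - 2) = [(32)(10.21²) + (18)(6.70²)] / 50 = 82.8766
SE = √(s_p²(1/n₁ + 1/n₂)) = √(82.8766 × (1/33 + 1/19)) = 2.6217
t = (x̄₁ - x̄₂) / SE = (63.05 - 62.69) / 2.6217 = 0.36 / 2.6217 = 0.137
p-value = 0.8913

Since p-value > α = 0.05, we fail to reject H₀.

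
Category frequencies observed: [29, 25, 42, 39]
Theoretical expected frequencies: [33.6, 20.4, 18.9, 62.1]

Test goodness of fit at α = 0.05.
Chi-square goodness of fit test:
H₀: observed counts match expected distribution
H₁: observed counts differ from expected distribution
df = k - 1 = 3
χ² = Σ(O - E)²/E
   = (29 - 33.6)²/33.6 + (25 - 20.4)²/20.4 + (42 - 18.9)²/18.9 + (39 - 62.1)²/62.1
   = 0.630 + 1.037 + 28.233 + 8.593
   = 38.49
p-value < 0.0001

Since p-value < α = 0.05, we reject H₀.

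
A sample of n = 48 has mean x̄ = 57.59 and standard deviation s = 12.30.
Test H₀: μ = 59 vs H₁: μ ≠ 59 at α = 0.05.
One-sample t-test:
H₀: μ = 59
H₁: μ ≠ 59
df = n - 1 = 47
t = (x̄ - μ₀) / (s/√n) = (57.59 - 59) / (12.30/√48) = -0.794
p-value = 0.4311

Since p-value > α = 0.05, we fail to reject H₀.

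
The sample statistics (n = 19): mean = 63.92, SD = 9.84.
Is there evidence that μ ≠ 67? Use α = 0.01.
One-sample t-test:
H₀: μ = 67
H₁: μ ≠ 67
df = n - 1 = 18
t = (x̄ - μ₀) / (s/√n) = (63.92 - 67) / (9.84/√19) = -1.364
p-value = 0.1893

Since p-value > α = 0.01, we fail to reject H₀.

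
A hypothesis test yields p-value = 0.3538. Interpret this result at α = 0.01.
Since p = 0.3538 > α = 0.01, fail to reject H₀.
There is insufficient evidence to reject the null hypothesis; the result is not statistically significant at the 0.01 level.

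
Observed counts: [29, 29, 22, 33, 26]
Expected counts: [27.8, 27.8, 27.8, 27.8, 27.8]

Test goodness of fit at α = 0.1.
Chi-square goodness of fit test:
H₀: observed counts match expected distribution
H₁: observed counts differ from expected distribution
df = k - 1 = 4
χ² = Σ(O - E)²/E
   = (29 - 27.8)²/27.8 + (29 - 27.8)²/27.8 + (22 - 27.8)²/27.8 + (33 - 27.8)²/27.8 + (26 - 27.8)²/27.8
   = 0.052 + 0.052 + 1.210 + 0.973 + 0.117
   = 2.40
p-value = 0.6621

Since p-value > α = 0.1, we fail to reject H₀.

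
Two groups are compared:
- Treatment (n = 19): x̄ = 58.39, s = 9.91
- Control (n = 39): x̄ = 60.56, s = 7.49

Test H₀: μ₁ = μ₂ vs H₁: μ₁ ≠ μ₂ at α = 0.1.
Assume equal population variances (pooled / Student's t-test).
Student's two-sample t-test (equal variances):
H₀: μ₁ = μ₂
H₁: μ₁ ≠ μ₂
df = n₁ + n₂ - 2 = 56
Pooled variance s_p² = [(n₁-1)s₁² + (n₂-1)s₂²] / (n₁ + n₂ - 2) = [(18)(9.91²) + (38)(7.49²)] / 56 = 69.6348
SE = √(s_p²(1/n₁ + 1/n₂)) = √(69.6348 × (1/19 + 1/39)) = 2.3346
t = (x̄₁ - x̄₂) / SE = (58.39 - 60.56) / 2.3346 = -2.17 / 2.3346 = -0.929
p-value = 0.3566

Since p-value > α = 0.1, we fail to reject H₀.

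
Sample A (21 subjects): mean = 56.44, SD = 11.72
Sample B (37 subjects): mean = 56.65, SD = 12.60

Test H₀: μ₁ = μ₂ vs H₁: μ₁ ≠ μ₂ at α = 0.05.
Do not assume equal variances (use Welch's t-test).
Welch's two-sample t-test:
H₀: μ₁ = μ₂
H₁: μ₁ ≠ μ₂
s₁²/n₁ = 11.72²/21 = 6.5409,  s₂²/n₂ = 12.60²/37 = 4.2908
SE = √(s₁²/n₁ + s₂²/n₂) = √(6.5409 + 4.2908) = 3.2912
df (Welch-Satterthwaite) = (s₁²/n₁ + s₂²/n₂)² / [(s₁²/n₁)²/(n₁-1) + (s₂²/n₂)²/(n₂-1)] ≈ 44.26
t = (x̄₁ - x̄₂) / SE = (56.44 - 56.65) / 3.2912 = -0.21 / 3.2912 = -0.064
p-value = 0.9494

Since p-value > α = 0.05, we fail to reject H₀.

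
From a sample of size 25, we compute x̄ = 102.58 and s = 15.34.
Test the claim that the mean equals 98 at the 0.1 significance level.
One-sample t-test:
H₀: μ = 98
H₁: μ ≠ 98
df = n - 1 = 24
t = (x̄ - μ₀) / (s/√n) = (102.58 - 98) / (15.34/√25) = 1.493
p-value = 0.1485

Since p-value > α = 0.1, we fail to reject H₀.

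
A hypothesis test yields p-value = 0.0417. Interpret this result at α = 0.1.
Since p = 0.0417 < α = 0.1, reject H₀.
There is sufficient evidence to reject the null hypothesis; the result is statistically significant at the 0.1 level.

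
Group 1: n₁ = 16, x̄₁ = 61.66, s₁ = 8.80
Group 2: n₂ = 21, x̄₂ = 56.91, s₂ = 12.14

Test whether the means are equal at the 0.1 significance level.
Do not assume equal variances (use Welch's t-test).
Welch's two-sample t-test:
H₀: μ₁ = μ₂
H₁: μ₁ ≠ μ₂
s₁²/n₁ = 8.80²/16 = 4.8400,  s₂²/n₂ = 12.14²/21 = 7.0181
SE = √(s₁²/n₁ + s₂²/n₂) = √(4.8400 + 7.0181) = 3.4436
df (Welch-Satterthwaite) = (s₁²/n₁ + s₂²/n₂)² / [(s₁²/n₁)²/(n₁-1) + (s₂²/n₂)²/(n₂-1)] ≈ 34.94
t = (x̄₁ - x̄₂) / SE = (61.66 - 56.91) / 3.4436 = 4.75 / 3.4436 = 1.379
p-value = 0.1765

Since p-value > α = 0.1, we fail to reject H₀.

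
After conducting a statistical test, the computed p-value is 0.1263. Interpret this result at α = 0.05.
Since p = 0.1263 > α = 0.05, fail to reject H₀.
There is insufficient evidence to reject the null hypothesis; the result is not statistically significant at the 0.05 level.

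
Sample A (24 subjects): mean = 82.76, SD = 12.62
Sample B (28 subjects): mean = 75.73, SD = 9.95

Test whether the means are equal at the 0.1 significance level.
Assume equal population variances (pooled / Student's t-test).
Student's two-sample t-test (equal variances):
H₀: μ₁ = μ₂
H₁: μ₁ ≠ μ₂
df = n₁ + n₂ - 2 = 50
Pooled variance s_p² = [(n₁-1)s₁² + (n₂-1)s₂²] / (n₁ + n₂ - 2) = [(23)(12.62²) + (27)(9.95²)] / 50 = 126.7230
SE = √(s_p²(1/n₁ + 1/n₂)) = √(126.7230 × (1/24 + 1/28)) = 3.1314
t = (x̄₁ - x̄₂) / SE = (82.76 - 75.73) / 3.1314 = 7.03 / 3.1314 = 2.245
p-value = 0.0292

Since p-value < α = 0.1, we reject H₀.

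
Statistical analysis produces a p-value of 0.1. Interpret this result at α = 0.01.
Since p = 0.1 > α = 0.01, fail to reject H₀.
There is insufficient evidence to reject the null hypothesis; the result is not statistically significant at the 0.01 level.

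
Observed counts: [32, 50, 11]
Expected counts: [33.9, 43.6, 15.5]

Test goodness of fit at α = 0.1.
Chi-square goodness of fit test:
H₀: observed counts match expected distribution
H₁: observed counts differ from expected distribution
df = k - 1 = 2
χ² = Σ(O - E)²/E
   = (32 - 33.9)²/33.9 + (50 - 43.6)²/43.6 + (11 - 15.5)²/15.5
   = 0.106 + 0.939 + 1.306
   = 2.35
p-value = 0.3085

Since p-value > α = 0.1, we fail to reject H₀.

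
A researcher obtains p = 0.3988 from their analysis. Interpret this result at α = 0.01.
Since p = 0.3988 > α = 0.01, fail to reject H₀.
There is insufficient evidence to reject the null hypothesis; the result is not statistically significant at the 0.01 level.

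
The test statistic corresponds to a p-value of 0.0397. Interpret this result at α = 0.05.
Since p = 0.0397 < α = 0.05, reject H₀.
There is sufficient evidence to reject the null hypothesis; the result is statistically significant at the 0.05 level.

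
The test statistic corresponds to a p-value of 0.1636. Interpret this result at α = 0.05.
Since p = 0.1636 > α = 0.05, fail to reject H₀.
There is insufficient evidence to reject the null hypothesis; the result is not statistically significant at the 0.05 level.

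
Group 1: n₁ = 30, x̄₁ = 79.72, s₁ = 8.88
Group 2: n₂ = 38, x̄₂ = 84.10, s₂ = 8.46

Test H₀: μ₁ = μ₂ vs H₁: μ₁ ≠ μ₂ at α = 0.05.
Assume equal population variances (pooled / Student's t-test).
Student's two-sample t-test (equal variances):
H₀: μ₁ = μ₂
H₁: μ₁ ≠ μ₂
df = n₁ + n₂ - 2 = 66
Pooled variance s_p² = [(n₁-1)s₁² + (n₂-1)s₂²] / (n₁ + n₂ - 2) = [(29)(8.88²) + (37)(8.46²)] / 66 = 74.7716
SE = √(s_p²(1/n₁ + 1/n₂)) = √(74.7716 × (1/30 + 1/38)) = 2.1119
t = (x̄₁ - x̄₂) / SE = (79.72 - 84.10) / 2.1119 = -4.38 / 2.1119 = -2.074
p-value = 0.0420

Since p-value < α = 0.05, we reject H₀.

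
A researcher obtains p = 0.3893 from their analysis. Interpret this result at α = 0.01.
Since p = 0.3893 > α = 0.01, fail to reject H₀.
There is insufficient evidence to reject the null hypothesis; the result is not statistically significant at the 0.01 level.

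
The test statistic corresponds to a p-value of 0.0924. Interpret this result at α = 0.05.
Since p = 0.0924 > α = 0.05, fail to reject H₀.
There is insufficient evidence to reject the null hypothesis; the result is not statistically significant at the 0.05 level.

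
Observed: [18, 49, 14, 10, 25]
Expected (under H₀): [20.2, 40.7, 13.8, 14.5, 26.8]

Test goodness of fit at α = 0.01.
Chi-square goodness of fit test:
H₀: observed counts match expected distribution
H₁: observed counts differ from expected distribution
df = k - 1 = 4
χ² = Σ(O - E)²/E
   = (18 - 20.2)²/20.2 + (49 - 40.7)²/40.7 + (14 - 13.8)²/13.8 + (10 - 14.5)²/14.5 + (25 - 26.8)²/26.8
   = 0.240 + 1.693 + 0.003 + 1.397 + 0.121
   = 3.45
p-value = 0.4851

Since p-value > α = 0.01, we fail to reject H₀.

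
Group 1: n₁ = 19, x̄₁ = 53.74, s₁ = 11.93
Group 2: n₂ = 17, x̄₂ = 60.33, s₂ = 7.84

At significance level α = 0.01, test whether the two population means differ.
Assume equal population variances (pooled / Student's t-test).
Student's two-sample t-test (equal variances):
H₀: μ₁ = μ₂
H₁: μ₁ ≠ μ₂
df = n₁ + n₂ - 2 = 34
Pooled variance s_p² = [(n₁-1)s₁² + (n₂-1)s₂²] / (n₁ + n₂ - 2) = [(18)(11.93²) + (16)(7.84²)] / 34 = 104.2735
SE = √(s_p²(1/n₁ + 1/n₂)) = √(104.2735 × (1/19 + 1/17)) = 3.4091
t = (x̄₁ - x̄₂) / SE = (53.74 - 60.33) / 3.4091 = -6.59 / 3.4091 = -1.933
p-value = 0.0616

Since p-value > α = 0.01, we fail to reject H₀.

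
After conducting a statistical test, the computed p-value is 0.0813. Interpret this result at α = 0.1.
Since p = 0.0813 < α = 0.1, reject H₀.
There is sufficient evidence to reject the null hypothesis; the result is statistically significant at the 0.1 level.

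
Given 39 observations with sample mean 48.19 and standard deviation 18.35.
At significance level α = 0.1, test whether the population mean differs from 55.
One-sample t-test:
H₀: μ = 55
H₁: μ ≠ 55
df = n - 1 = 38
t = (x̄ - μ₀) / (s/√n) = (48.19 - 55) / (18.35/√39) = -2.318
p-value = 0.0260

Since p-value < α = 0.1, we reject H₀.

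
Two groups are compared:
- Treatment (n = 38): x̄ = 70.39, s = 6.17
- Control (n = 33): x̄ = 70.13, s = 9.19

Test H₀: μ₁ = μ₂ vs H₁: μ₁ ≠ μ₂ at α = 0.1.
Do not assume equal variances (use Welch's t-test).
Welch's two-sample t-test:
H₀: μ₁ = μ₂
H₁: μ₁ ≠ μ₂
s₁²/n₁ = 6.17²/38 = 1.0018,  s₂²/n₂ = 9.19²/33 = 2.5593
SE = √(s₁²/n₁ + s₂²/n₂) = √(1.0018 + 2.5593) = 1.8871
df (Welch-Satterthwaite) = (s₁²/n₁ + s₂²/n₂)² / [(s₁²/n₁)²/(n₁-1) + (s₂²/n₂)²/(n₂-1)] ≈ 54.71
t = (x̄₁ - x̄₂) / SE = (70.39 - 70.13) / 1.8871 = 0.26 / 1.8871 = 0.138
p-value = 0.8909

Since p-value > α = 0.1, we fail to reject H₀.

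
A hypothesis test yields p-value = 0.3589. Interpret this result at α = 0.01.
Since p = 0.3589 > α = 0.01, fail to reject H₀.
There is insufficient evidence to reject the null hypothesis; the result is not statistically significant at the 0.01 level.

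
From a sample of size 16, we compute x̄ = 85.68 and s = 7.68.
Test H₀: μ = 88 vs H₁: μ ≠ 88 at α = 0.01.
One-sample t-test:
H₀: μ = 88
H₁: μ ≠ 88
df = n - 1 = 15
t = (x̄ - μ₀) / (s/√n) = (85.68 - 88) / (7.68/√16) = -1.208
p-value = 0.2456

Since p-value > α = 0.01, we fail to reject H₀.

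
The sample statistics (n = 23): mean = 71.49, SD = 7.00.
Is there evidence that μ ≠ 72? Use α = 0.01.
One-sample t-test:
H₀: μ = 72
H₁: μ ≠ 72
df = n - 1 = 22
t = (x̄ - μ₀) / (s/√n) = (71.49 - 72) / (7.00/√23) = -0.349
p-value = 0.7301

Since p-value > α = 0.01, we fail to reject H₀.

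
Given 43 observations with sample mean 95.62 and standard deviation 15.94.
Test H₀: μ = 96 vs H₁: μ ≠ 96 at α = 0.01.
One-sample t-test:
H₀: μ = 96
H₁: μ ≠ 96
df = n - 1 = 42
t = (x̄ - μ₀) / (s/√n) = (95.62 - 96) / (15.94/√43) = -0.156
p-value = 0.8765

Since p-value > α = 0.01, we fail to reject H₀.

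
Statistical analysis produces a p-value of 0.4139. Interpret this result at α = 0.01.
Since p = 0.4139 > α = 0.01, fail to reject H₀.
There is insufficient evidence to reject the null hypothesis; the result is not statistically significant at the 0.01 level.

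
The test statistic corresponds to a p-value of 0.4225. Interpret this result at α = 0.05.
Since p = 0.4225 > α = 0.05, fail to reject H₀.
There is insufficient evidence to reject the null hypothesis; the result is not statistically significant at the 0.05 level.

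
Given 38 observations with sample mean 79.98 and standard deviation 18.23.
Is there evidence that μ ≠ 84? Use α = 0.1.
One-sample t-test:
H₀: μ = 84
H₁: μ ≠ 84
df = n - 1 = 37
t = (x̄ - μ₀) / (s/√n) = (79.98 - 84) / (18.23/√38) = -1.359
p-value = 0.1823

Since p-value > α = 0.1, we fail to reject H₀.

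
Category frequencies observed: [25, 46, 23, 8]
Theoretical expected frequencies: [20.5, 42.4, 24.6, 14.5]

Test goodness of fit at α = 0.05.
Chi-square goodness of fit test:
H₀: observed counts match expected distribution
H₁: observed counts differ from expected distribution
df = k - 1 = 3
χ² = Σ(O - E)²/E
   = (25 - 20.5)²/20.5 + (46 - 42.4)²/42.4 + (23 - 24.6)²/24.6 + (8 - 14.5)²/14.5
   = 0.988 + 0.306 + 0.104 + 2.914
   = 4.31
p-value = 0.2297

Since p-value > α = 0.05, we fail to reject H₀.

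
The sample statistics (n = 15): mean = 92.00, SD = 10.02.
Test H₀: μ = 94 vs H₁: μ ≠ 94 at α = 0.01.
One-sample t-test:
H₀: μ = 94
H₁: μ ≠ 94
df = n - 1 = 14
t = (x̄ - μ₀) / (s/√n) = (92.00 - 94) / (10.02/√15) = -0.773
p-value = 0.4523

Since p-value > α = 0.01, we fail to reject H₀.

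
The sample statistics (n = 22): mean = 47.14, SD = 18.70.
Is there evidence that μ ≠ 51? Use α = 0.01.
One-sample t-test:
H₀: μ = 51
H₁: μ ≠ 51
df = n - 1 = 21
t = (x̄ - μ₀) / (s/√n) = (47.14 - 51) / (18.70/√22) = -0.968
p-value = 0.3440

Since p-value > α = 0.01, we fail to reject H₀.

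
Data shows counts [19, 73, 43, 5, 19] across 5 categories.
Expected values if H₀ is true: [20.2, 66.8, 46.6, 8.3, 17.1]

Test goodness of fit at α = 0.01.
Chi-square goodness of fit test:
H₀: observed counts match expected distribution
H₁: observed counts differ from expected distribution
df = k - 1 = 4
χ² = Σ(O - E)²/E
   = (19 - 20.2)²/20.2 + (73 - 66.8)²/66.8 + (43 - 46.6)²/46.6 + (5 - 8.3)²/8.3 + (19 - 17.1)²/17.1
   = 0.071 + 0.575 + 0.278 + 1.312 + 0.211
   = 2.45
p-value = 0.6540

Since p-value > α = 0.01, we fail to reject H₀.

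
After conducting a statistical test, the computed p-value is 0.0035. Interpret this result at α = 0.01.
Since p = 0.0035 < α = 0.01, reject H₀.
There is sufficient evidence to reject the null hypothesis; the result is statistically significant at the 0.01 level.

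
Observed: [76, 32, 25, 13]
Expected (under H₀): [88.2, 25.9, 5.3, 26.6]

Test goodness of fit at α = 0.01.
Chi-square goodness of fit test:
H₀: observed counts match expected distribution
H₁: observed counts differ from expected distribution
df = k - 1 = 3
χ² = Σ(O - E)²/E
   = (76 - 88.2)²/88.2 + (32 - 25.9)²/25.9 + (25 - 5.3)²/5.3 + (13 - 26.6)²/26.6
   = 1.688 + 1.437 + 73.225 + 6.953
   = 83.30
p-value < 0.0001

Since p-value < α = 0.01, we reject H₀.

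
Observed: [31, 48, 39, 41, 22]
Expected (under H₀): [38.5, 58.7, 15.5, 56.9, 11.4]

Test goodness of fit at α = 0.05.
Chi-square goodness of fit test:
H₀: observed counts match expected distribution
H₁: observed counts differ from expected distribution
df = k - 1 = 4
χ² = Σ(O - E)²/E
   = (31 - 38.5)²/38.5 + (48 - 58.7)²/58.7 + (39 - 15.5)²/15.5 + (41 - 56.9)²/56.9 + (22 - 11.4)²/11.4
   = 1.461 + 1.950 + 35.629 + 4.443 + 9.856
   = 53.34
p-value < 0.0001

Since p-value < α = 0.05, we reject H₀.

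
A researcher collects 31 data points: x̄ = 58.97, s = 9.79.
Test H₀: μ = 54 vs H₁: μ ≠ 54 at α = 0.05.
One-sample t-test:
H₀: μ = 54
H₁: μ ≠ 54
df = n - 1 = 30
t = (x̄ - μ₀) / (s/√n) = (58.97 - 54) / (9.79/√31) = 2.827
p-value = 0.0083

Since p-value < α = 0.05, we reject H₀.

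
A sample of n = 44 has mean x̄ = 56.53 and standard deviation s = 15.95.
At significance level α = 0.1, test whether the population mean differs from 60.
One-sample t-test:
H₀: μ = 60
H₁: μ ≠ 60
df = n - 1 = 43
t = (x̄ - μ₀) / (s/√n) = (56.53 - 60) / (15.95/√44) = -1.443
p-value = 0.1562

Since p-value > α = 0.1, we fail to reject H₀.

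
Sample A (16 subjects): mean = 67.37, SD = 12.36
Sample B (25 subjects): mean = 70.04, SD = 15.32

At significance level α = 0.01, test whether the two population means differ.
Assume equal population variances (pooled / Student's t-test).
Student's two-sample t-test (equal variances):
H₀: μ₁ = μ₂
H₁: μ₁ ≠ μ₂
df = n₁ + n₂ - 2 = 39
Pooled variance s_p² = [(n₁-1)s₁² + (n₂-1)s₂²] / (n₁ + n₂ - 2) = [(15)(12.36²) + (24)(15.32²)] / 39 = 203.1898
SE = √(s_p²(1/n₁ + 1/n₂)) = √(203.1898 × (1/16 + 1/25)) = 4.5637
t = (x̄₁ - x̄₂) / SE = (67.37 - 70.04) / 4.5637 = -2.67 / 4.5637 = -0.585
p-value = 0.5619

Since p-value > α = 0.01, we fail to reject H₀.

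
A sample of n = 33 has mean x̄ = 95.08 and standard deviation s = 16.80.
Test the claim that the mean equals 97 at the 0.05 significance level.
One-sample t-test:
H₀: μ = 97
H₁: μ ≠ 97
df = n - 1 = 32
t = (x̄ - μ₀) / (s/√n) = (95.08 - 97) / (16.80/√33) = -0.657
p-value = 0.5162

Since p-value > α = 0.05, we fail to reject H₀.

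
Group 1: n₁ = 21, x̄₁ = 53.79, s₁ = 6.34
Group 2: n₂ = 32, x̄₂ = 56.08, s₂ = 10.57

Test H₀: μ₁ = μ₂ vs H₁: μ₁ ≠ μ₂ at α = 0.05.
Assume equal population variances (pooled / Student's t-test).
Student's two-sample t-test (equal variances):
H₀: μ₁ = μ₂
H₁: μ₁ ≠ μ₂
df = n₁ + n₂ - 2 = 51
Pooled variance s_p² = [(n₁-1)s₁² + (n₂-1)s₂²] / (n₁ + n₂ - 2) = [(20)(6.34²) + (31)(10.57²)] / 51 = 83.6742
SE = √(s_p²(1/n₁ + 1/n₂)) = √(83.6742 × (1/21 + 1/32)) = 2.5689
t = (x̄₁ - x̄₂) / SE = (53.79 - 56.08) / 2.5689 = -2.29 / 2.5689 = -0.891
p-value = 0.3769

Since p-value > α = 0.05, we fail to reject H₀.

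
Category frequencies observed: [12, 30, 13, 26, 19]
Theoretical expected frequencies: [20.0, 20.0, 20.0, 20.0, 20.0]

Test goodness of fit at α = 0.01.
Chi-square goodness of fit test:
H₀: observed counts match expected distribution
H₁: observed counts differ from expected distribution
df = k - 1 = 4
χ² = Σ(O - E)²/E
   = (12 - 20.0)²/20.0 + (30 - 20.0)²/20.0 + (13 - 20.0)²/20.0 + (26 - 20.0)²/20.0 + (19 - 20.0)²/20.0
   = 3.200 + 5.000 + 2.450 + 1.800 + 0.050
   = 12.50
p-value = 0.0140

Since p-value > α = 0.01, we fail to reject H₀.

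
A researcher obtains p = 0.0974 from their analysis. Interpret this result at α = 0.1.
Since p = 0.0974 < α = 0.1, reject H₀.
There is sufficient evidence to reject the null hypothesis; the result is statistically significant at the 0.1 level.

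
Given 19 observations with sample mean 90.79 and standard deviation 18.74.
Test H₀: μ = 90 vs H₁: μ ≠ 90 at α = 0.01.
One-sample t-test:
H₀: μ = 90
H₁: μ ≠ 90
df = n - 1 = 18
t = (x̄ - μ₀) / (s/√n) = (90.79 - 90) / (18.74/√19) = 0.184
p-value = 0.8563

Since p-value > α = 0.01, we fail to reject H₀.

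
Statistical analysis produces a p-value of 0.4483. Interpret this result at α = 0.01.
Since p = 0.4483 > α = 0.01, fail to reject H₀.
There is insufficient evidence to reject the null hypothesis; the result is not statistically significant at the 0.01 level.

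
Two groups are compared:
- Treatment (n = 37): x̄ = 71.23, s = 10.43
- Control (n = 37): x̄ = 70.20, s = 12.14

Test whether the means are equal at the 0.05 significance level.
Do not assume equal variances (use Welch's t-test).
Welch's two-sample t-test:
H₀: μ₁ = μ₂
H₁: μ₁ ≠ μ₂
s₁²/n₁ = 10.43²/37 = 2.9401,  s₂²/n₂ = 12.14²/37 = 3.9832
SE = √(s₁²/n₁ + s₂²/n₂) = √(2.9401 + 3.9832) = 2.6312
df (Welch-Satterthwaite) = (s₁²/n₁ + s₂²/n₂)² / [(s₁²/n₁)²/(n₁-1) + (s₂²/n₂)²/(n₂-1)] ≈ 70.40
t = (x̄₁ - x̄₂) / SE = (71.23 - 70.20) / 2.6312 = 1.03 / 2.6312 = 0.391
p-value = 0.6966

Since p-value > α = 0.05, we fail to reject H₀.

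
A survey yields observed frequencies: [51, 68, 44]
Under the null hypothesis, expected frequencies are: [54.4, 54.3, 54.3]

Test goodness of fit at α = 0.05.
Chi-square goodness of fit test:
H₀: observed counts match expected distribution
H₁: observed counts differ from expected distribution
df = k - 1 = 2
χ² = Σ(O - E)²/E
   = (51 - 54.4)²/54.4 + (68 - 54.3)²/54.3 + (44 - 54.3)²/54.3
   = 0.212 + 3.457 + 1.954
   = 5.62
p-value = 0.0601

Since p-value > α = 0.05, we fail to reject H₀.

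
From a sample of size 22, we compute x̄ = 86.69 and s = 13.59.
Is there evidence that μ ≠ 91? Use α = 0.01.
One-sample t-test:
H₀: μ = 91
H₁: μ ≠ 91
df = n - 1 = 21
t = (x̄ - μ₀) / (s/√n) = (86.69 - 91) / (13.59/√22) = -1.488
p-value = 0.1517

Since p-value > α = 0.01, we fail to reject H₀.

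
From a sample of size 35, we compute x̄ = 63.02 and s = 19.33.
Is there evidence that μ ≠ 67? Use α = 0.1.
One-sample t-test:
H₀: μ = 67
H₁: μ ≠ 67
df = n - 1 = 34
t = (x̄ - μ₀) / (s/√n) = (63.02 - 67) / (19.33/√35) = -1.218
p-value = 0.2316

Since p-value > α = 0.1, we fail to reject H₀.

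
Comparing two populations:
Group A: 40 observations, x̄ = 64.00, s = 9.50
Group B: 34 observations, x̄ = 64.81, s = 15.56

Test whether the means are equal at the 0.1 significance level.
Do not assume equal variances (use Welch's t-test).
Welch's two-sample t-test:
H₀: μ₁ = μ₂
H₁: μ₁ ≠ μ₂
s₁²/n₁ = 9.50²/40 = 2.2563,  s₂²/n₂ = 15.56²/34 = 7.1210
SE = √(s₁²/n₁ + s₂²/n₂) = √(2.2563 + 7.1210) = 3.0622
df (Welch-Satterthwaite) = (s₁²/n₁ + s₂²/n₂)² / [(s₁²/n₁)²/(n₁-1) + (s₂²/n₂)²/(n₂-1)] ≈ 52.74
t = (x̄₁ - x̄₂) / SE = (64.00 - 64.81) / 3.0622 = -0.81 / 3.0622 = -0.265
p-value = 0.7924

Since p-value > α = 0.1, we fail to reject H₀.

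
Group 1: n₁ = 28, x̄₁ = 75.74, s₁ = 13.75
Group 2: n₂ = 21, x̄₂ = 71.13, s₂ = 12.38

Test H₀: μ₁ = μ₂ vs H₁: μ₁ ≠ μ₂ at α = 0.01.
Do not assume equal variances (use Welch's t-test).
Welch's two-sample t-test:
H₀: μ₁ = μ₂
H₁: μ₁ ≠ μ₂
s₁²/n₁ = 13.75²/28 = 6.7522,  s₂²/n₂ = 12.38²/21 = 7.2983
SE = √(s₁²/n₁ + s₂²/n₂) = √(6.7522 + 7.2983) = 3.7484
df (Welch-Satterthwaite) = (s₁²/n₁ + s₂²/n₂)² / [(s₁²/n₁)²/(n₁-1) + (s₂²/n₂)²/(n₂-1)] ≈ 45.36
t = (x̄₁ - x̄₂) / SE = (75.74 - 71.13) / 3.7484 = 4.61 / 3.7484 = 1.230
p-value = 0.2251

Since p-value > α = 0.01, we fail to reject H₀.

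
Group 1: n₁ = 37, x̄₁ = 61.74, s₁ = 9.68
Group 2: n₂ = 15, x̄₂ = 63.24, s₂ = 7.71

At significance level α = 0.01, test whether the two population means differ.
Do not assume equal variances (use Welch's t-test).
Welch's two-sample t-test:
H₀: μ₁ = μ₂
H₁: μ₁ ≠ μ₂
s₁²/n₁ = 9.68²/37 = 2.5325,  s₂²/n₂ = 7.71²/15 = 3.9629
SE = √(s₁²/n₁ + s₂²/n₂) = √(2.5325 + 3.9629) = 2.5486
df (Welch-Satterthwaite) = (s₁²/n₁ + s₂²/n₂)² / [(s₁²/n₁)²/(n₁-1) + (s₂²/n₂)²/(n₂-1)] ≈ 32.46
t = (x̄₁ - x̄₂) / SE = (61.74 - 63.24) / 2.5486 = -1.50 / 2.5486 = -0.589
p-value = 0.5602

Since p-value > α = 0.01, we fail to reject H₀.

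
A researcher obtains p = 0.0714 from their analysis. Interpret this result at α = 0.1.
Since p = 0.0714 < α = 0.1, reject H₀.
There is sufficient evidence to reject the null hypothesis; the result is statistically significant at the 0.1 level.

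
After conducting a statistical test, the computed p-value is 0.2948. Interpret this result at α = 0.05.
Since p = 0.2948 > α = 0.05, fail to reject H₀.
There is insufficient evidence to reject the null hypothesis; the result is not statistically significant at the 0.05 level.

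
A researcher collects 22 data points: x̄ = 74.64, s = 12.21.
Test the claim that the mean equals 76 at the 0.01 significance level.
One-sample t-test:
H₀: μ = 76
H₁: μ ≠ 76
df = n - 1 = 21
t = (x̄ - μ₀) / (s/√n) = (74.64 - 76) / (12.21/√22) = -0.522
p-value = 0.6068

Since p-value > α = 0.01, we fail to reject H₀.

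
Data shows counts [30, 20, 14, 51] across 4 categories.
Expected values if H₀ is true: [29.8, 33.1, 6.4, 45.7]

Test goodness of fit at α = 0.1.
Chi-square goodness of fit test:
H₀: observed counts match expected distribution
H₁: observed counts differ from expected distribution
df = k - 1 = 3
χ² = Σ(O - E)²/E
   = (30 - 29.8)²/29.8 + (20 - 33.1)²/33.1 + (14 - 6.4)²/6.4 + (51 - 45.7)²/45.7
   = 0.001 + 5.185 + 9.025 + 0.615
   = 14.83
p-value = 0.0020

Since p-value < α = 0.1, we reject H₀.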